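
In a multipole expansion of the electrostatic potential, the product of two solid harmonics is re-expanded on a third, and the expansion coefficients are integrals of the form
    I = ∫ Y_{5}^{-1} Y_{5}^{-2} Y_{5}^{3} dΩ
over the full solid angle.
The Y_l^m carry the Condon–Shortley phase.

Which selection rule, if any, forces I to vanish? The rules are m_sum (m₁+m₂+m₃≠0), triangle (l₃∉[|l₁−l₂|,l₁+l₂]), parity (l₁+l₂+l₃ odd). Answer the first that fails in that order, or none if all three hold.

azimuthal sum: -1 − 2 + 3 = 0  ✓
0 ≤ 5 ≤ 10 (triangle on l)  ✓
L = 5 + 5 + 5 = 15 (odd)  ✗

parity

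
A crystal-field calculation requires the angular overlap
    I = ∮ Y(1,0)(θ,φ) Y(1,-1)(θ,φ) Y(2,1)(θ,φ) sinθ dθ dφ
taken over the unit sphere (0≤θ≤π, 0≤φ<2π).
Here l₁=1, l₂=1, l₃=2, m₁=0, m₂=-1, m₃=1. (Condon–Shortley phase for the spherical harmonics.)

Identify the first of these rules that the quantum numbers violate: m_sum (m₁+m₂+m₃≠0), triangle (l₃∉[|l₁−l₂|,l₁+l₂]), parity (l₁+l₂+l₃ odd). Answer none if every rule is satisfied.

Σmᵢ = 0  ✓
l₃∈[|l₁−l₂|,l₁+l₂]=[0,2], have l₃=2  ✓
Σlᵢ = 4 ⇒ even  ✓

none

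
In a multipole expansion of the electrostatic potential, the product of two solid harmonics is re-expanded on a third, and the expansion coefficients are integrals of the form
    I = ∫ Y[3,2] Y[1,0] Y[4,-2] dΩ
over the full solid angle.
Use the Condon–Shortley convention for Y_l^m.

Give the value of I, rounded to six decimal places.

m-sum 0 ✓  L=8 even ✓  2≤4≤4 ✓
Π(2lᵢ+1) = 7×3×9 = 189
triangle coeff Δ(3,1,4) = 1/252
Σ_t [0,0]: t=0:+1/36 = 1/36
(3j)²=4/63 [(3 1 4; 0 0 0)], sign=+1
Σ_t [0,0]: t=0:+1/120 = 1/120
(3j)²=1/21 [(3 1 4; 2 0 -2)], sign=+1
⇒ 4πI² = 4/7
I = (+1)√(4/7/(4π)) = 0.21324362

0.213244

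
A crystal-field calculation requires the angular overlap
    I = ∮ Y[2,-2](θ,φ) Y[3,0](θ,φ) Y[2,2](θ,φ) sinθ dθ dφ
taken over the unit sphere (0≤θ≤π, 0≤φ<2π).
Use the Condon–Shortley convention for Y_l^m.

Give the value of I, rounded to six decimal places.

Σlᵢ=7 odd — θ-integrand is odd under cosθ→−cosθ; I=0

0.000000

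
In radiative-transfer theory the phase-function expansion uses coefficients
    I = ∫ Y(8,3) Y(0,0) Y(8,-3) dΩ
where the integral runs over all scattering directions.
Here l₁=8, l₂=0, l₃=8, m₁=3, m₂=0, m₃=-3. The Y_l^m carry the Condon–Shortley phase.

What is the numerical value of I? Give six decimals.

Rules hold: Σm=0, L=16 even, 8≤8≤8.
N = 17·1·17 = 289
Δ = 0!·16!·0!/17! = 1/17
Racah Σ t=0..0: t=0:+1/1625702400 = 1/1625702400
⇒ 3j(8 0 8; 0 0 0)² = 1/17, sgn +1
Racah Σ t=0..0: t=0:+1/4790016000 = 1/4790016000
⇒ 3j(8 0 8; 3 0 -3)² = 1/17, sgn -1
4πI² = N·(3j₀)²·(3jₘ)² = 1/1
I = -1·√(1/4π) = -0.28209479

-0.282095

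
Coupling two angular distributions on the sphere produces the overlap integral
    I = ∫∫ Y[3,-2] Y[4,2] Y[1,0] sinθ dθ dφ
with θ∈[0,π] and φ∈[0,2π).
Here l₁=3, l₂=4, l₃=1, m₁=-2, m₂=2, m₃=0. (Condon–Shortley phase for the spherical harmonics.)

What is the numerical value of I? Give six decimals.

0.213244

Rules hold: Σm=0, L=8 even, 1≤1≤7.
N = 7·9·3 = 189
Δ = 6!·0!·2!/9! = 1/252
Racah Σ t=3..3: t=3:−1/36 = -1/36
⇒ 3j(3 4 1; 0 0 0)² = 4/63, sgn +1
Racah Σ t=5..5: t=5:−1/120 = -1/120
⇒ 3j(3 4 1; -2 2 0)² = 1/21, sgn +1
4πI² = N·(3j₀)²·(3jₘ)² = 4/7
I = +1·√(0.571429/4π) = 0.21324362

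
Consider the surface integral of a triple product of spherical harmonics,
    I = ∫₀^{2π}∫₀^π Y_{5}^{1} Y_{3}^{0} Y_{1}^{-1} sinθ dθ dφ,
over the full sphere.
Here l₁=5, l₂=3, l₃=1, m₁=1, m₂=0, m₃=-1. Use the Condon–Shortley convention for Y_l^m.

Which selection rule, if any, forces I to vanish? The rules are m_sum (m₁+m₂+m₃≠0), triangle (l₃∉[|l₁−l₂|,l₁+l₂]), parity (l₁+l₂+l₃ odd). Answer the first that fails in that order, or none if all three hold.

triangle

azimuthal sum: 1 + 0 − 1 = 0  ✓
2 ≤ 1 ≤ 8 (triangle on l)  ✗
L = 5 + 3 + 1 = 9 (odd)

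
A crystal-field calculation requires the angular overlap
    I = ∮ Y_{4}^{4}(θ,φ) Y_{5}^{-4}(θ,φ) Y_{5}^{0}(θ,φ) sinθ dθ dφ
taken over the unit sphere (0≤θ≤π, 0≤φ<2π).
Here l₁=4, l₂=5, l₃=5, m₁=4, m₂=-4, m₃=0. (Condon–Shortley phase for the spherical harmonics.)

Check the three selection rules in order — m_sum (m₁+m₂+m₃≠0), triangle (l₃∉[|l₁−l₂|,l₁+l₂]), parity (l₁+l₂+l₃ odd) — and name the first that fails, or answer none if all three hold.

none

m₁+m₂+m₃ = 4 − 4 + 0 = 0  ✓
triangle: |4−5|=1 ≤ l₃=5 ≤ 4+5=9  ✓
parity: l₁+l₂+l₃ = 14 is even  ✓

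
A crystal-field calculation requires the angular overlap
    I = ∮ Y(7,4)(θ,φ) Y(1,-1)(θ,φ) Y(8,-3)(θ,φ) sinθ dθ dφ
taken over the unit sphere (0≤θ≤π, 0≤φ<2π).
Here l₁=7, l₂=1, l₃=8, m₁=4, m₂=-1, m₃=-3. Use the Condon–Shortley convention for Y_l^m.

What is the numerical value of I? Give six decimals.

Checks pass: Σm=0; 16 even; l₃=8∈[6,8].
(2·7+1)(2·1+1)(2·8+1) = 765
Δ: 0! 14! 2! / 17! → 1/2040
sum: t=0:+1/25401600 = 1/25401600
3j²(7 1 8; 0 0 0) = Δ·Π!·Σ² = 8/255  (sign +1)
sum: t=0:+1/479001600 = 1/479001600
3j²(7 1 8; 4 -1 -3) = Δ·Π!·Σ² = 1/204  (sign -1)
combine: 4πI² = 765·8/255·1/204 = 2/17
take √, sign -1: I = -0.09675772

-0.096758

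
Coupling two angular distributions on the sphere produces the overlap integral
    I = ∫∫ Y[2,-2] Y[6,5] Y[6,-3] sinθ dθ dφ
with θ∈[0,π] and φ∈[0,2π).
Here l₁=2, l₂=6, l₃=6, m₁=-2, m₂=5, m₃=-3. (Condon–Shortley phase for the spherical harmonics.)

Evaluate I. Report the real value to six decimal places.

Rules hold: Σm=0, L=14 even, 4≤6≤8.
N = 5·13·13 = 845
Δ = 2!·2!·10!/15! = 1/90090
Racah Σ t=0..2: t=0:+1/69120 t=1:−1/14400 t=2:+1/69120 = -7/172800
⇒ 3j(2 6 6; 0 0 0)² = 14/715, sgn -1
Racah Σ t=2..2: t=2:+1/1451520 = 1/1451520
⇒ 3j(2 6 6; -2 5 -3)² = 1/91, sgn -1
4πI² = N·(3j₀)²·(3jₘ)² = 2/11
I = +1·√(0.181818/4π) = 0.12028562

0.120286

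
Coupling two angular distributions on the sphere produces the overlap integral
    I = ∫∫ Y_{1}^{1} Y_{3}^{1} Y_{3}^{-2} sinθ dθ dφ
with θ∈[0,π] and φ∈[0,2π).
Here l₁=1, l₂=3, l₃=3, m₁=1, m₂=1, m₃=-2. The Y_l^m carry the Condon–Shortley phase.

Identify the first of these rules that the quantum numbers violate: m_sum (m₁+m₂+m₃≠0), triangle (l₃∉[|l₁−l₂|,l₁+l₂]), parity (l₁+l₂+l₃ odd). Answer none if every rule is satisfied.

Σmᵢ = 0  ✓
l₃∈[|l₁−l₂|,l₁+l₂]=[2,4], have l₃=3  ✓
Σlᵢ = 7 ⇒ odd  ✗

parity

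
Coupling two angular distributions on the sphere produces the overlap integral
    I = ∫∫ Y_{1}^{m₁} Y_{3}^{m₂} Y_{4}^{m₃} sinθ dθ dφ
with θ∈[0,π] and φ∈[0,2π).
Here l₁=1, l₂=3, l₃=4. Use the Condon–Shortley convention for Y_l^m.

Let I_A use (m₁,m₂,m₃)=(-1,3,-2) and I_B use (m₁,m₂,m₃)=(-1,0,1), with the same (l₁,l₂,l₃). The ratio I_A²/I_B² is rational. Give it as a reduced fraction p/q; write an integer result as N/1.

1/10

Shared (l₁,l₂,l₃)=(1,3,4): N and (l;000)² cancel in I_A²/I_B².
A: Δ = 0!·2!·6!/9! = 1/252; Racah Σ t=0..0: t=0:+1/1440 = 1/1440; ⇒ 3j(1 3 4; -1 3 -2)² = 1/252, sgn +1
B: Δ = 0!·2!·6!/9! = 1/252; Racah Σ t=0..0: t=0:+1/72 = 1/72; ⇒ 3j(1 3 4; -1 0 1)² = 5/126, sgn -1
I_A²/I_B² = (1/252)/(5/126) = 1/10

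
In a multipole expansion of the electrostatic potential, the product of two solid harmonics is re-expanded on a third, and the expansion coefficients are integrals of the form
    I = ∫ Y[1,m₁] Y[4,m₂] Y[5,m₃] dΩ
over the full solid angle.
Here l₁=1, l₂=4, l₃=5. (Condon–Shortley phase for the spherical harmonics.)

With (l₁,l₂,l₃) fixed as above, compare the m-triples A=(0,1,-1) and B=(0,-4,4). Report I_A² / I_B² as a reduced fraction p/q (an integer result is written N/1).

8/3

Same 1,4,5: normalisation and zero-m 3j drop out of the ratio.
A: Δ: 0! 2! 8! / 11! → 1/495; sum: t=0:+1/720 = 1/720; 3j²(1 4 5; 0 1 -1) = Δ·Π!·Σ² = 8/165  (sign +1)
B: Δ: 0! 2! 8! / 11! → 1/495; sum: t=0:+1/40320 = 1/40320; 3j²(1 4 5; 0 -4 4) = Δ·Π!·Σ² = 1/55  (sign -1)
I_A²/I_B² = (8/165)/(1/55) = 8/3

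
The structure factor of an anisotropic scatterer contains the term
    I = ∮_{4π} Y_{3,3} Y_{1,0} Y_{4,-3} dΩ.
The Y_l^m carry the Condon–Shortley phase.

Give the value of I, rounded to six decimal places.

m-sum 0 ✓  L=8 even ✓  2≤4≤4 ✓
Π(2lᵢ+1) = 7×3×9 = 189
triangle coeff Δ(3,1,4) = 1/252
Σ_t [0,0]: t=0:+1/36 = 1/36
(3j)²=4/63 [(3 1 4; 0 0 0)], sign=+1
Σ_t [0,0]: t=0:+1/720 = 1/720
(3j)²=1/36 [(3 1 4; 3 0 -3)], sign=-1
⇒ 4πI² = 1/3
I = (-1)√(1/3/(4π)) = -0.16286750

-0.162868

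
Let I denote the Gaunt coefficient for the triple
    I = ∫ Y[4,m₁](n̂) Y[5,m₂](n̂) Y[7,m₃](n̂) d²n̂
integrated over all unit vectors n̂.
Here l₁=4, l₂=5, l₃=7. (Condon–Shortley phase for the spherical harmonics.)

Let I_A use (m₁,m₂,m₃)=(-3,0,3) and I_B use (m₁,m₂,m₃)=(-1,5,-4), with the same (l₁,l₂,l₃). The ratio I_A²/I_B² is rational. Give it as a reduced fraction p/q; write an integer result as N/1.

2401/2475

Shared (l₁,l₂,l₃)=(4,5,7): N and (l;000)² cancel in I_A²/I_B².
A: Δ = 2!·6!·8!/17! = 1/6126120; Racah Σ t=1..2: t=1:−1/414720 t=2:+1/172800 = 7/2073600; ⇒ 3j(4 5 7; -3 0 3)² = 343/29172, sgn +1
B: Δ = 2!·6!·8!/17! = 1/6126120; Racah Σ t=2..2: t=2:+1/2903040 = 1/2903040; ⇒ 3j(4 5 7; -1 5 -4)² = 75/6188, sgn -1
I_A²/I_B² = (343/29172)/(75/6188) = 2401/2475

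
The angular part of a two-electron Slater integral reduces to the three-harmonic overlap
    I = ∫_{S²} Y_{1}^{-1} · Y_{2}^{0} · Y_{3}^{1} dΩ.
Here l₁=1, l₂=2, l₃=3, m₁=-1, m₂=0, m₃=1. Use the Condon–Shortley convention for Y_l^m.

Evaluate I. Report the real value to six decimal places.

Rules hold: Σm=0, L=6 even, 1≤3≤3.
N = 3·5·7 = 105
Δ = 0!·2!·4!/7! = 1/105
Racah Σ t=0..0: t=0:+1/4 = 1/4
⇒ 3j(1 2 3; 0 0 0)² = 3/35, sgn -1
Racah Σ t=0..0: t=0:+1/8 = 1/8
⇒ 3j(1 2 3; -1 0 1)² = 2/35, sgn +1
4πI² = N·(3j₀)²·(3jₘ)² = 18/35
I = -1·√(0.514286/4π) = -0.20230066

-0.202301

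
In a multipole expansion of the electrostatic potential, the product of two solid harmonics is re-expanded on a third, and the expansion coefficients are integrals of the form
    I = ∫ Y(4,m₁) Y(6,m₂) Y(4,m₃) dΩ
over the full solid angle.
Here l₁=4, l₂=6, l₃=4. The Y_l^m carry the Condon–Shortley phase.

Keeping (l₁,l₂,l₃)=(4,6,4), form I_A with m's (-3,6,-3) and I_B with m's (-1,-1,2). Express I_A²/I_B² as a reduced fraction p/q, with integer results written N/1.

44/9

Same 4,6,4: normalisation and zero-m 3j drop out of the ratio.
A: Δ: 6! 2! 6! / 15! → 1/1261260; sum: t=6:+1/518400 = 1/518400; 3j²(4 6 4; -3 6 -3) = Δ·Π!·Σ² = 7/195  (sign -1)
B: Δ: 6! 2! 6! / 15! → 1/1261260; sum: t=3:−1/3456 t=4:+1/5760 t=5:−1/172800 = -7/57600; 3j²(4 6 4; -1 -1 2) = Δ·Π!·Σ² = 21/2860  (sign -1)
I_A²/I_B² = (7/195)/(21/2860) = 44/9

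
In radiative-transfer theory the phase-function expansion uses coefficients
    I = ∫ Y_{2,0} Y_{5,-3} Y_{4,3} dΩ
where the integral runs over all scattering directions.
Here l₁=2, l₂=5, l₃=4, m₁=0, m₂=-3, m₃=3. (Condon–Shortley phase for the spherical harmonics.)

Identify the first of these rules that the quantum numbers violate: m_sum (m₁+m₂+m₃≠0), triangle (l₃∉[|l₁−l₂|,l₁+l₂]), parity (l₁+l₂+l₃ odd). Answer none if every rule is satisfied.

parity

m₁+m₂+m₃ = 0 − 3 + 3 = 0  ✓
triangle: |2−5|=3 ≤ l₃=4 ≤ 2+5=7  ✓
parity: l₁+l₂+l₃ = 11 is odd  ✗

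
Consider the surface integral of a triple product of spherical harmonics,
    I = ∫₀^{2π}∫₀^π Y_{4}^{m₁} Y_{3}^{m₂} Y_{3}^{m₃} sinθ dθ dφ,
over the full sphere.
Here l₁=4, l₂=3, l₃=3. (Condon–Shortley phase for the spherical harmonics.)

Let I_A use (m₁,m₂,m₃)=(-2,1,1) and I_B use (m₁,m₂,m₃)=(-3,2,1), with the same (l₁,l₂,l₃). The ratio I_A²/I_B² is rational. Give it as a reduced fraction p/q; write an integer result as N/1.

Same 4,3,3: normalisation and zero-m 3j drop out of the ratio.
A: Δ: 4! 4! 2! / 11! → 1/34650; sum: t=2:+1/192 t=3:−1/36 t=4:+1/192 = -5/288; 3j²(4 3 3; -2 1 1) = Δ·Π!·Σ² = 20/693  (sign -1)
B: Δ: 4! 4! 2! / 11! → 1/34650; sum: t=3:−1/288 t=4:+1/144 = 1/288; 3j²(4 3 3; -3 2 1) = Δ·Π!·Σ² = 1/99  (sign +1)
I_A²/I_B² = (20/693)/(1/99) = 20/7

20/7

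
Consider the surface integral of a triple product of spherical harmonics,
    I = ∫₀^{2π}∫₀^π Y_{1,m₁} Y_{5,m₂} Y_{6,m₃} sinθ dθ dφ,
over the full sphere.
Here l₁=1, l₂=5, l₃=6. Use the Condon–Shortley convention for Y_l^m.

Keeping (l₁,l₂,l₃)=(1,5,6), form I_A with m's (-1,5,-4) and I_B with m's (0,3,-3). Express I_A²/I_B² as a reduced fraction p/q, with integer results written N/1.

1/27

Same 1,5,6: normalisation and zero-m 3j drop out of the ratio.
A: Δ: 0! 2! 10! / 13! → 1/858; sum: t=0:+1/7257600 = 1/7257600; 3j²(1 5 6; -1 5 -4) = Δ·Π!·Σ² = 1/858  (sign +1)
B: Δ: 0! 2! 10! / 13! → 1/858; sum: t=0:+1/80640 = 1/80640; 3j²(1 5 6; 0 3 -3) = Δ·Π!·Σ² = 9/286  (sign -1)
I_A²/I_B² = (1/858)/(9/286) = 1/27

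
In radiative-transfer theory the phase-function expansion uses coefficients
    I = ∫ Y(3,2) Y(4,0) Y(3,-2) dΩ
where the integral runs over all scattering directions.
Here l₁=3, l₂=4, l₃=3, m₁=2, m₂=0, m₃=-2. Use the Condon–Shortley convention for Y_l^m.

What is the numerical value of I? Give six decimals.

Checks pass: Σm=0; 10 even; l₃=3∈[1,7].
(2·3+1)(2·4+1)(2·3+1) = 441
Δ: 4! 2! 4! / 11! → 1/34650
sum: t=1:−1/72 t=2:+1/16 t=3:−1/72 = 5/144
3j²(3 4 3; 0 0 0) = Δ·Π!·Σ² = 2/77  (sign -1)
sum: t=0:+1/576 t=1:−1/72 = -7/576
3j²(3 4 3; 2 0 -2) = Δ·Π!·Σ² = 7/198  (sign +1)
combine: 4πI² = 441·2/77·7/198 = 49/121
take √, sign -1: I = -0.17951487

-0.179515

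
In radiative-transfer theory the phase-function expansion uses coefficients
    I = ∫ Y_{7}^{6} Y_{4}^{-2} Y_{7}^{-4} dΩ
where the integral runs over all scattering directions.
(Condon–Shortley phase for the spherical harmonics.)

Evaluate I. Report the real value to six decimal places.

0.160865

m-sum 0 ✓  L=18 even ✓  3≤7≤11 ✓
Π(2lᵢ+1) = 15×9×15 = 2025
triangle coeff Δ(7,4,7) = 1/58198140
Σ_t [0,4]: t=0:+1/17418240 t=1:−1/622080 t=2:+1/230400 t=3:−1/622080 t=4:+1/17418240 = 1/806400
(3j)²=2268/230945 [(7 4 7; 0 0 0)], sign=-1
Σ_t [0,1]: t=0:+1/34836480 t=1:−1/130636800 = 11/522547200
(3j)²=1331/81396 [(7 4 7; 6 -2 -4)], sign=-1
⇒ 4πI² = 441045/1356277
I = (+1)√(441045/1356277/(4π)) = 0.16086528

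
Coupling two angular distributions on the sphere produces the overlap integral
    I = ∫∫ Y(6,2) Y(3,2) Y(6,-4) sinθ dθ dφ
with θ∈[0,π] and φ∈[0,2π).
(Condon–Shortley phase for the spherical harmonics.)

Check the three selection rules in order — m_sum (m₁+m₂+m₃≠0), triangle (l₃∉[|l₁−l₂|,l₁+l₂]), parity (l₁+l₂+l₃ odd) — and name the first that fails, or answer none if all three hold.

parity

m₁+m₂+m₃ = 2 + 2 − 4 = 0  ✓
triangle: |6−3|=3 ≤ l₃=6 ≤ 6+3=9  ✓
parity: l₁+l₂+l₃ = 15 is odd  ✗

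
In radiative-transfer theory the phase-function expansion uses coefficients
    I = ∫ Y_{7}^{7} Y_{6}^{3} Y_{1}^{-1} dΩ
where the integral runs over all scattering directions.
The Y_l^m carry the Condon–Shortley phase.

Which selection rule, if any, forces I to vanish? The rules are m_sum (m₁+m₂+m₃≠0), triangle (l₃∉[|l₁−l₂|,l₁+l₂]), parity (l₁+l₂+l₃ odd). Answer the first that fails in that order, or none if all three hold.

m_sum

Σmᵢ = 9  ✗
l₃∈[|l₁−l₂|,l₁+l₂]=[1,13], have l₃=1
Σlᵢ = 14 ⇒ even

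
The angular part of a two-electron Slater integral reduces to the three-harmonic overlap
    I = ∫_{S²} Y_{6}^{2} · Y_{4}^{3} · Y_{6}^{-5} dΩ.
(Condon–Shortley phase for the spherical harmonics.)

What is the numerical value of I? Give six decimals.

Checks pass: Σm=0; 16 even; l₃=6∈[2,10].
(2·6+1)(2·4+1)(2·6+1) = 1521
Δ: 4! 8! 4! / 17! → 1/15315300
sum: t=0:+1/829440 t=1:−1/25920 t=2:+1/9216 t=3:−1/25920 t=4:+1/829440 = 7/207360
3j²(6 4 6; 0 0 0) = Δ·Π!·Σ² = 28/2431  (sign +1)
sum: t=3:−1/725760 t=4:+1/5806080 = -1/829440
3j²(6 4 6; 2 3 -5) = Δ·Π!·Σ² = 49/2652  (sign +1)
combine: 4πI² = 1521·28/2431·49/2652 = 1029/3179
take √, sign +1: I = 0.16049352

0.160494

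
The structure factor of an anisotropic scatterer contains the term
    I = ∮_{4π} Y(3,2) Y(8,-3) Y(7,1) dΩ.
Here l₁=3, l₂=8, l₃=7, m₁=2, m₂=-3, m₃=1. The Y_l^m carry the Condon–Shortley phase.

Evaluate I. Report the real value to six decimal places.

Checks pass: Σm=0; 18 even; l₃=7∈[5,11].
(2·3+1)(2·8+1)(2·7+1) = 1785
Δ: 4! 2! 12! / 19! → 1/5290740
sum: t=1:−1/7257600 t=2:+1/2073600 t=3:−1/7257600 = 1/4838400
3j²(3 8 7; 0 0 0) = Δ·Π!·Σ² = 252/20995  (sign -1)
sum: t=0:+1/14515200 t=1:−1/11612160 = -1/58060800
3j²(3 8 7; 2 -3 1) = Δ·Π!·Σ² = 55/58786  (sign -1)
combine: 4πI² = 1785·252/20995·55/58786 = 20790/1037153
take √, sign +1: I = 0.03993934

0.039939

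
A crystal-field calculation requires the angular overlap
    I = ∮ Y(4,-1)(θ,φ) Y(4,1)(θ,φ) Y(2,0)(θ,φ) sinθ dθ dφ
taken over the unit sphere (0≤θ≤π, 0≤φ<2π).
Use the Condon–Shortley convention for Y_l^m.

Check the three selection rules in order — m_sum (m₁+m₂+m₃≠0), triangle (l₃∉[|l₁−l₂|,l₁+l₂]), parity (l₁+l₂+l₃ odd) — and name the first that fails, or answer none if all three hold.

none

m₁+m₂+m₃ = -1 + 1 + 0 = 0  ✓
triangle: |4−4|=0 ≤ l₃=2 ≤ 4+4=8  ✓
parity: l₁+l₂+l₃ = 10 is even  ✓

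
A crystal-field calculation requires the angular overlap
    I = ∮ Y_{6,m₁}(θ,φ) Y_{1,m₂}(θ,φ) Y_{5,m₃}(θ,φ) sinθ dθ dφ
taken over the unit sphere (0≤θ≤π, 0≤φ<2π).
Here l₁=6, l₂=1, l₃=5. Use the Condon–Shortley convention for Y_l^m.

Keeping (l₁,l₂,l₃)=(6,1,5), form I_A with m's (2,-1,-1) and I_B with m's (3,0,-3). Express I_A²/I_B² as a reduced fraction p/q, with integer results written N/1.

l's match ⇒ only the (l;m) 3-j factors differ between A and B.
A: triangle coeff Δ(6,1,5) = 1/858; Σ_t [0,0]: t=0:+1/34560 = 1/34560; (3j)²=14/429 [(6 1 5; 2 -1 -1)], sign=+1
B: triangle coeff Δ(6,1,5) = 1/858; Σ_t [1,1]: t=1:−1/80640 = -1/80640; (3j)²=9/286 [(6 1 5; 3 0 -3)], sign=-1
I_A²/I_B² = (14/429)/(9/286) = 28/27

28/27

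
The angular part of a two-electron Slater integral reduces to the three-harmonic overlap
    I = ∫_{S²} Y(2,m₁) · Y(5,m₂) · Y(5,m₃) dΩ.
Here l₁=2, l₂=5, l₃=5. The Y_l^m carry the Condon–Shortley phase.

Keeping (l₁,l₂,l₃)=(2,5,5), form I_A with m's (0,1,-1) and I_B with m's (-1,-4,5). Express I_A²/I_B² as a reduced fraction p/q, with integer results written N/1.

Same 2,5,5: normalisation and zero-m 3j drop out of the ratio.
A: Δ: 2! 2! 8! / 13! → 1/38610; sum: t=0:+1/5760 t=1:−1/720 t=2:+1/2304 = -1/1280; 3j²(2 5 5; 0 1 -1) = Δ·Π!·Σ² = 27/1430  (sign -1)
B: Δ: 2! 2! 8! / 13! → 1/38610; sum: t=1:−1/80640 = -1/80640; 3j²(2 5 5; -1 -4 5) = Δ·Π!·Σ² = 9/286  (sign -1)
I_A²/I_B² = (27/1430)/(9/286) = 3/5

3/5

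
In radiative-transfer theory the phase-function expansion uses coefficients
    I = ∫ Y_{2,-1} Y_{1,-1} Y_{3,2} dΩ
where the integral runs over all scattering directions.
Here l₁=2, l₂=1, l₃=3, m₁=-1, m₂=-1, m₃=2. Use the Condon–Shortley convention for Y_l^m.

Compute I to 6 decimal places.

0.261169

Checks pass: Σm=0; 6 even; l₃=3∈[1,3].
(2·2+1)(2·1+1)(2·3+1) = 105
Δ: 0! 4! 2! / 7! → 1/105
sum: t=0:+1/4 = 1/4
3j²(2 1 3; 0 0 0) = Δ·Π!·Σ² = 3/35  (sign -1)
sum: t=0:+1/12 = 1/12
3j²(2 1 3; -1 -1 2) = Δ·Π!·Σ² = 2/21  (sign -1)
combine: 4πI² = 105·3/35·2/21 = 6/7
take √, sign +1: I = 0.26116903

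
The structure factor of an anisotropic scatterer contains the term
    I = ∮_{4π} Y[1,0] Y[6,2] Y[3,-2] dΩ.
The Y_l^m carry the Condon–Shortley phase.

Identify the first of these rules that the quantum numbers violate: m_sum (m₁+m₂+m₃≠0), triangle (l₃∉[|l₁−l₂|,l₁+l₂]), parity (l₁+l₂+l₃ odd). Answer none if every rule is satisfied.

azimuthal sum: 0 + 2 − 2 = 0  ✓
5 ≤ 3 ≤ 7 (triangle on l)  ✗
L = 1 + 6 + 3 = 10 (even)

triangle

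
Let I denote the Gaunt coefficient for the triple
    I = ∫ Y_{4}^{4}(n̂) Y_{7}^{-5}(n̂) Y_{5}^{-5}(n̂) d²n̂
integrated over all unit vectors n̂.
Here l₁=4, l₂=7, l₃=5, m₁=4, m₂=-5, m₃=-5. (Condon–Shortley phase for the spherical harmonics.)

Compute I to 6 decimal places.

0.000000

m-sum = 4 − 5 − 5 = -6 ≠ 0 ⇒ I = 0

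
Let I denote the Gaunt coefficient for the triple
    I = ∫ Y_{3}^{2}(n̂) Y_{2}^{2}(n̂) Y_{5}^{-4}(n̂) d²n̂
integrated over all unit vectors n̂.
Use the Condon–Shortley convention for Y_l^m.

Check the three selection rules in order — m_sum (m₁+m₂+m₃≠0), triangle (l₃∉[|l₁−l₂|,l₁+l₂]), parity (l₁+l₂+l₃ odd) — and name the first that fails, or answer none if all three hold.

none

m₁+m₂+m₃ = 2 + 2 − 4 = 0  ✓
triangle: |3−2|=1 ≤ l₃=5 ≤ 3+2=5  ✓
parity: l₁+l₂+l₃ = 10 is even  ✓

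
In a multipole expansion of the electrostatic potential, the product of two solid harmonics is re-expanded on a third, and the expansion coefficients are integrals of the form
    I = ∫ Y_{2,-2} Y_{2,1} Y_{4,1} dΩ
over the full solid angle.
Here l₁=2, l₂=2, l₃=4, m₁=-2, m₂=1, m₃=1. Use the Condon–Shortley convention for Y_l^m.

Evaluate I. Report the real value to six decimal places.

-0.090112

Checks pass: Σm=0; 8 even; l₃=4∈[0,4].
(2·2+1)(2·2+1)(2·4+1) = 225
Δ: 0! 4! 4! / 9! → 1/630
sum: t=0:+1/16 = 1/16
3j²(2 2 4; 0 0 0) = Δ·Π!·Σ² = 2/35  (sign +1)
sum: t=0:+1/144 = 1/144
3j²(2 2 4; -2 1 1) = Δ·Π!·Σ² = 1/126  (sign -1)
combine: 4πI² = 225·2/35·1/126 = 5/49
take √, sign -1: I = -0.09011188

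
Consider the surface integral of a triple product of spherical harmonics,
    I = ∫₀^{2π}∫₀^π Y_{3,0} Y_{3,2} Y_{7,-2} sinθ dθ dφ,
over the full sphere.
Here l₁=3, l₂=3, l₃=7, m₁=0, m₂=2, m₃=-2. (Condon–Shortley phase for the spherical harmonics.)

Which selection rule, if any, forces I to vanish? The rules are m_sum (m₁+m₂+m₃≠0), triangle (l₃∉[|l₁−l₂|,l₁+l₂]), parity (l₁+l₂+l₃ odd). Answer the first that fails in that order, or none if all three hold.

m₁+m₂+m₃ = 0 + 2 − 2 = 0  ✓
triangle: |3−3|=0 ≤ l₃=7 ≤ 3+3=6  ✗
parity: l₁+l₂+l₃ = 13 is odd

triangle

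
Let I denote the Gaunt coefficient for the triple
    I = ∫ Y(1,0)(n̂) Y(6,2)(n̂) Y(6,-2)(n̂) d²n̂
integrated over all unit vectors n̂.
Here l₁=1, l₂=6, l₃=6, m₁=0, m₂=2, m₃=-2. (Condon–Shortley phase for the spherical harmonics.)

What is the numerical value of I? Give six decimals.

0.000000

L=13 odd ⇒ parity kills the (l;000) factor ⇒ I = 0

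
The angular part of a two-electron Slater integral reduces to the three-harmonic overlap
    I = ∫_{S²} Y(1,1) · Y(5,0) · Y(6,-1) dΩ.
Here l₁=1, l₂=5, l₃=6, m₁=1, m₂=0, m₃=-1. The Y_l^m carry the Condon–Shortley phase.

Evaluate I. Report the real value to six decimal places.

-0.187239

Rules hold: Σm=0, L=12 even, 4≤6≤6.
N = 3·11·13 = 429
Δ = 0!·2!·10!/13! = 1/858
Racah Σ t=0..0: t=0:+1/14400 = 1/14400
⇒ 3j(1 5 6; 0 0 0)² = 6/143, sgn +1
Racah Σ t=0..0: t=0:+1/28800 = 1/28800
⇒ 3j(1 5 6; 1 0 -1)² = 7/286, sgn -1
4πI² = N·(3j₀)²·(3jₘ)² = 63/143
I = -1·√(0.440559/4π) = -0.18723944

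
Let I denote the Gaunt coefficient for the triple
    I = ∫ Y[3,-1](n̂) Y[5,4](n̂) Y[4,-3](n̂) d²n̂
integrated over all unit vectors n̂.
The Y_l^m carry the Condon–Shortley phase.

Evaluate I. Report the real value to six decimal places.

0.042401

Rules hold: Σm=0, L=12 even, 2≤4≤8.
N = 7·11·9 = 693
Δ = 4!·2!·6!/13! = 1/180180
Racah Σ t=1..3: t=1:−1/576 t=2:+1/144 t=3:−1/576 = 1/288
⇒ 3j(3 5 4; 0 0 0)² = 20/1001, sgn +1
Racah Σ t=3..4: t=3:−1/4320 t=4:+1/5760 = -1/17280
⇒ 3j(3 5 4; -1 4 -3)² = 7/4290, sgn +1
4πI² = N·(3j₀)²·(3jₘ)² = 42/1859
I = +1·√(0.0225928/4π) = 0.04240138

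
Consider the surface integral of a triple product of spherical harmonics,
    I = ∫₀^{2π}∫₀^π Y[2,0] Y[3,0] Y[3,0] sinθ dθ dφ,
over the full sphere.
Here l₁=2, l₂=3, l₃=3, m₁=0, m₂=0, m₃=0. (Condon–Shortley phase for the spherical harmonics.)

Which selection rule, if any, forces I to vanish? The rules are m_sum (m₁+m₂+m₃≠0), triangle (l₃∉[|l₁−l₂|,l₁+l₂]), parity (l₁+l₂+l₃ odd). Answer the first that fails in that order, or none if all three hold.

none

m₁+m₂+m₃ = 0 + 0 + 0 = 0  ✓
triangle: |2−3|=1 ≤ l₃=3 ≤ 2+3=5  ✓
parity: l₁+l₂+l₃ = 8 is even  ✓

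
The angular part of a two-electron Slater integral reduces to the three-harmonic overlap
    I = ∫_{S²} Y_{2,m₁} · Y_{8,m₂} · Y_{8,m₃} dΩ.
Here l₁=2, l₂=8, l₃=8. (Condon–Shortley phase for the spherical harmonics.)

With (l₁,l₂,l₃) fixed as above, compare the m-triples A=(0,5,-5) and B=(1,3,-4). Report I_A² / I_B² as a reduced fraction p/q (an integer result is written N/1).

l's match ⇒ only the (l;m) 3-j factors differ between A and B.
A: triangle coeff Δ(2,8,8) = 1/348840; Σ_t [0,2]: t=0:+1/24908083200 t=1:−1/958003200 t=2:+1/958003200 = 1/24908083200; (3j)²=1/38760 [(2 8 8; 0 5 -5)], sign=-1
B: triangle coeff Δ(2,8,8) = 1/348840; Σ_t [0,1]: t=0:+1/479001600 t=1:−1/174182400 = -1/273715200; (3j)²=49/3876 [(2 8 8; 1 3 -4)], sign=-1
I_A²/I_B² = (1/38760)/(49/3876) = 1/490

1/490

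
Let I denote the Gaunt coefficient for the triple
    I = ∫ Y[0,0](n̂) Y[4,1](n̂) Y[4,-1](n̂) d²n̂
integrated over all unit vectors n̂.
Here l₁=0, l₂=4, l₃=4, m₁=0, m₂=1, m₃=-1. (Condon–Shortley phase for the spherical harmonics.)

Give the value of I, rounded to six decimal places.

Checks pass: Σm=0; 8 even; l₃=4∈[4,4].
(2·0+1)(2·4+1)(2·4+1) = 81
Δ: 0! 0! 8! / 9! → 1/9
sum: t=0:+1/576 = 1/576
3j²(0 4 4; 0 0 0) = Δ·Π!·Σ² = 1/9  (sign +1)
sum: t=0:+1/720 = 1/720
3j²(0 4 4; 0 1 -1) = Δ·Π!·Σ² = 1/9  (sign -1)
combine: 4πI² = 81·1/9·1/9 = 1/1
take √, sign -1: I = -0.28209479

-0.282095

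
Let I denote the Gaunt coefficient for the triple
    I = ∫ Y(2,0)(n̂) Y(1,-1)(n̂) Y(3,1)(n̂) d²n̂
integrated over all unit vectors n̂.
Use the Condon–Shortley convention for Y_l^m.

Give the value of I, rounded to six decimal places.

Rules hold: Σm=0, L=6 even, 1≤3≤3.
N = 5·3·7 = 105
Δ = 0!·4!·2!/7! = 1/105
Racah Σ t=0..0: t=0:+1/4 = 1/4
⇒ 3j(2 1 3; 0 0 0)² = 3/35, sgn -1
Racah Σ t=0..0: t=0:+1/8 = 1/8
⇒ 3j(2 1 3; 0 -1 1)² = 2/35, sgn +1
4πI² = N·(3j₀)²·(3jₘ)² = 18/35
I = -1·√(0.514286/4π) = -0.20230066

-0.202301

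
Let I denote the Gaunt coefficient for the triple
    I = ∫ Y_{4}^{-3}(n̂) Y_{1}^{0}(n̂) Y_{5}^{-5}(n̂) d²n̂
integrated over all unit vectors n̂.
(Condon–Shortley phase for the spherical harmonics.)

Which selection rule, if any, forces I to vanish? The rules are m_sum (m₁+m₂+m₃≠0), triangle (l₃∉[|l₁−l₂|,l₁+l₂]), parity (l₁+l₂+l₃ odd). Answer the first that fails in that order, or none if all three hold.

azimuthal sum: -3 + 0 − 5 = -8  ✗
3 ≤ 5 ≤ 5 (triangle on l)
L = 4 + 1 + 5 = 10 (even)

m_sum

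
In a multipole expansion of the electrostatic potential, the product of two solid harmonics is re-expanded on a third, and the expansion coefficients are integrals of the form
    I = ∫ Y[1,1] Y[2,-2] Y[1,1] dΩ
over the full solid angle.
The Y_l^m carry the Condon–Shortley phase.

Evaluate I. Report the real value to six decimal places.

Checks pass: Σm=0; 4 even; l₃=1∈[1,3].
(2·1+1)(2·2+1)(2·1+1) = 45
Δ: 2! 0! 2! / 5! → 1/30
sum: t=1:−1/1 = -1/1
3j²(1 2 1; 0 0 0) = Δ·Π!·Σ² = 2/15  (sign +1)
sum: t=0:+1/4 = 1/4
3j²(1 2 1; 1 -2 1) = Δ·Π!·Σ² = 1/5  (sign +1)
combine: 4πI² = 45·2/15·1/5 = 6/5
take √, sign +1: I = 0.30901936

0.309019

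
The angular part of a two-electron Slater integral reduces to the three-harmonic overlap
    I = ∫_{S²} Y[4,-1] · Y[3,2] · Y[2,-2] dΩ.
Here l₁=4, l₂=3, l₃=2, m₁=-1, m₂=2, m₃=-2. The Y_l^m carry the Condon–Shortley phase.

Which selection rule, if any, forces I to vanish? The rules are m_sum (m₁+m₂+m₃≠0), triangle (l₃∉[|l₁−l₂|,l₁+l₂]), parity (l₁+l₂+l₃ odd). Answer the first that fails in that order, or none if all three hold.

Σmᵢ = -1  ✗
l₃∈[|l₁−l₂|,l₁+l₂]=[1,7], have l₃=2
Σlᵢ = 9 ⇒ odd

m_sum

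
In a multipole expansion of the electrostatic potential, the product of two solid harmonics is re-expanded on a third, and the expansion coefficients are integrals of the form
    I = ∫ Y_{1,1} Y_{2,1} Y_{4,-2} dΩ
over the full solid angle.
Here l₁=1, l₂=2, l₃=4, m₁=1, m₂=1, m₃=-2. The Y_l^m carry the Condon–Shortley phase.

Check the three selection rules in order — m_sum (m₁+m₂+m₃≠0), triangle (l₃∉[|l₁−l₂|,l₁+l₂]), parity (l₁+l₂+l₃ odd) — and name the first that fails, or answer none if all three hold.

triangle

Σmᵢ = 0  ✓
l₃∈[|l₁−l₂|,l₁+l₂]=[1,3], have l₃=4  ✗
Σlᵢ = 7 ⇒ odd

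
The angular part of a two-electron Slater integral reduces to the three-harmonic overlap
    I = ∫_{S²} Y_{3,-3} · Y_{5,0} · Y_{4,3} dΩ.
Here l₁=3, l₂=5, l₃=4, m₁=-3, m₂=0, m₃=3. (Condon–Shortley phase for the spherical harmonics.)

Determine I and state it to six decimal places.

Rules hold: Σm=0, L=12 even, 2≤4≤8.
N = 7·11·9 = 693
Δ = 4!·2!·6!/13! = 1/180180
Racah Σ t=1..3: t=1:−1/576 t=2:+1/144 t=3:−1/576 = 1/288
⇒ 3j(3 5 4; 0 0 0)² = 20/1001, sgn +1
Racah Σ t=4..4: t=4:+1/5760 = 1/5760
⇒ 3j(3 5 4; -3 0 3)² = 5/572, sgn -1
4πI² = N·(3j₀)²·(3jₘ)² = 225/1859
I = -1·√(0.121033/4π) = -0.09814013

-0.098140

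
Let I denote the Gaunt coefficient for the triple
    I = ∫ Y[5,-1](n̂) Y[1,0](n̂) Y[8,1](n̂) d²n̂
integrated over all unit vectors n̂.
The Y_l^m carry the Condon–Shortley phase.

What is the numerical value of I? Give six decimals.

|5−1|≤8≤5+1 violated ⇒ I = 0

0.000000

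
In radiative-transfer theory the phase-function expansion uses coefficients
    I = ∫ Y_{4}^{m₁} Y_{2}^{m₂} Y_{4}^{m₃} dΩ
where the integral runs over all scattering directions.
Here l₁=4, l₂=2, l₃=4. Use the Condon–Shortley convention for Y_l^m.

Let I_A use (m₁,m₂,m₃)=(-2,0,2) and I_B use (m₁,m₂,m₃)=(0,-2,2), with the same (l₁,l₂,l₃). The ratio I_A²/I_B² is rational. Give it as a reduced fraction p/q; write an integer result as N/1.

Shared (l₁,l₂,l₃)=(4,2,4): N and (l;000)² cancel in I_A²/I_B².
A: Δ = 2!·6!·2!/11! = 1/13860; Racah Σ t=0..2: t=0:+1/2880 t=1:−1/120 t=2:+1/192 = -1/360; ⇒ 3j(4 2 4; -2 0 2)² = 16/3465, sgn -1
B: Δ = 2!·6!·2!/11! = 1/13860; Racah Σ t=0..0: t=0:+1/192 = 1/192; ⇒ 3j(4 2 4; 0 -2 2)² = 3/77, sgn +1
I_A²/I_B² = (16/3465)/(3/77) = 16/135

16/135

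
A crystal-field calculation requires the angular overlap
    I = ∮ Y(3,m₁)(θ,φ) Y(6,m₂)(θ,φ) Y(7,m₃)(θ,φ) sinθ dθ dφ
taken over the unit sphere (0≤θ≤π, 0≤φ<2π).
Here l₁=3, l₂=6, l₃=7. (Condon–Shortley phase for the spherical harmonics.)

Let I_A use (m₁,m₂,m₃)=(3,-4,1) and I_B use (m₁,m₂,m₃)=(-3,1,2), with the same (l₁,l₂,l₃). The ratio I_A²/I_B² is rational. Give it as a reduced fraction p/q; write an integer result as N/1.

l's match ⇒ only the (l;m) 3-j factors differ between A and B.
A: triangle coeff Δ(3,6,7) = 1/2042040; Σ_t [0,0]: t=0:+1/3870720 = 1/3870720; (3j)²=675/136136 [(3 6 7; 3 -4 1)], sign=+1
B: triangle coeff Δ(3,6,7) = 1/2042040; Σ_t [2,2]: t=2:+1/691200 = 1/691200; (3j)²=189/9724 [(3 6 7; -3 1 2)], sign=-1
I_A²/I_B² = (675/136136)/(189/9724) = 25/98

25/98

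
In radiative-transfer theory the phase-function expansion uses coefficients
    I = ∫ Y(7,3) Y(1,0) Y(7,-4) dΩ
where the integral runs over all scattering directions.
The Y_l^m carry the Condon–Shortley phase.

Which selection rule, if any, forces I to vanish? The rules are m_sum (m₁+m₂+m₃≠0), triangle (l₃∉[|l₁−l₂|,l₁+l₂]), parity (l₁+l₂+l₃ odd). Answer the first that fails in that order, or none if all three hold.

m_sum

azimuthal sum: 3 + 0 − 4 = -1  ✗
6 ≤ 7 ≤ 8 (triangle on l)
L = 7 + 1 + 7 = 15 (odd)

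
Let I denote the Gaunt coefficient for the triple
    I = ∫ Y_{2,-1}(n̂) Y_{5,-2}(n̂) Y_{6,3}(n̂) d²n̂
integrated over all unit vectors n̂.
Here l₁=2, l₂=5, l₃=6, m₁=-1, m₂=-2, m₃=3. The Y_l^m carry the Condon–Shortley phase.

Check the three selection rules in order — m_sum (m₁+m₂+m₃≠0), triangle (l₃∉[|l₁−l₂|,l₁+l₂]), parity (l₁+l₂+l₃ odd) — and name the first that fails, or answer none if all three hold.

parity

azimuthal sum: -1 − 2 + 3 = 0  ✓
3 ≤ 6 ≤ 7 (triangle on l)  ✓
L = 2 + 5 + 6 = 13 (odd)  ✗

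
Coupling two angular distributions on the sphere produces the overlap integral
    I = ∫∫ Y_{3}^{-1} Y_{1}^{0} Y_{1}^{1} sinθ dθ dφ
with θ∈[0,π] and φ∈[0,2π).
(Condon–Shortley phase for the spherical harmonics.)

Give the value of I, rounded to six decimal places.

triangle: need 2≤l₃≤4, have 1; I=0

0.000000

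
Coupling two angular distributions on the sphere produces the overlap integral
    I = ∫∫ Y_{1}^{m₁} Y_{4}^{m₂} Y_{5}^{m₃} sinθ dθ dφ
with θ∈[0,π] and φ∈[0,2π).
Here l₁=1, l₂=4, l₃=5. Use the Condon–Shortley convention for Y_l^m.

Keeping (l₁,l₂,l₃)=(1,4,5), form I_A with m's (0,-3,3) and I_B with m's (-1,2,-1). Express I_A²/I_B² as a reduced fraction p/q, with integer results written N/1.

l's match ⇒ only the (l;m) 3-j factors differ between A and B.
A: triangle coeff Δ(1,4,5) = 1/495; Σ_t [0,0]: t=0:+1/5040 = 1/5040; (3j)²=16/495 [(1 4 5; 0 -3 3)], sign=+1
B: triangle coeff Δ(1,4,5) = 1/495; Σ_t [0,0]: t=0:+1/2880 = 1/2880; (3j)²=2/165 [(1 4 5; -1 2 -1)], sign=+1
I_A²/I_B² = (16/495)/(2/165) = 8/3

8/3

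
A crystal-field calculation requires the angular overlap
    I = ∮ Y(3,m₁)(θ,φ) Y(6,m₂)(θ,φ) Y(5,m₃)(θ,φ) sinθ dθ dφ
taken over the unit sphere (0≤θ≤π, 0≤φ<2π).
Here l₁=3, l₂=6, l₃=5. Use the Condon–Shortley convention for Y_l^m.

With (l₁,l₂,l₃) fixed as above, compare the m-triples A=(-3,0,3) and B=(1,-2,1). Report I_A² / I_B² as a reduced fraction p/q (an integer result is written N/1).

l's match ⇒ only the (l;m) 3-j factors differ between A and B.
A: triangle coeff Δ(3,6,5) = 1/675675; Σ_t [4,4]: t=4:+1/69120 = 1/69120; (3j)²=4/429 [(3 6 5; -3 0 3)], sign=+1
B: triangle coeff Δ(3,6,5) = 1/675675; Σ_t [0,2]: t=0:+1/27648 t=1:−1/4320 t=2:+1/11520 = -1/9216; (3j)²=2/143 [(3 6 5; 1 -2 1)], sign=-1
I_A²/I_B² = (4/429)/(2/143) = 2/3

2/3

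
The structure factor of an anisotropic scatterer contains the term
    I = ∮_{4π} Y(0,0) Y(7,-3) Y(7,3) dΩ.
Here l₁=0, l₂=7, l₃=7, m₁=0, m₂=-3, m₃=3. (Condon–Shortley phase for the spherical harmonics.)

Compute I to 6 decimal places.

-0.282095

Rules hold: Σm=0, L=14 even, 7≤7≤7.
N = 1·15·15 = 225
Δ = 0!·0!·14!/15! = 1/15
Racah Σ t=0..0: t=0:+1/25401600 = 1/25401600
⇒ 3j(0 7 7; 0 0 0)² = 1/15, sgn -1
Racah Σ t=0..0: t=0:+1/87091200 = 1/87091200
⇒ 3j(0 7 7; 0 -3 3)² = 1/15, sgn +1
4πI² = N·(3j₀)²·(3jₘ)² = 1/1
I = -1·√(1/4π) = -0.28209479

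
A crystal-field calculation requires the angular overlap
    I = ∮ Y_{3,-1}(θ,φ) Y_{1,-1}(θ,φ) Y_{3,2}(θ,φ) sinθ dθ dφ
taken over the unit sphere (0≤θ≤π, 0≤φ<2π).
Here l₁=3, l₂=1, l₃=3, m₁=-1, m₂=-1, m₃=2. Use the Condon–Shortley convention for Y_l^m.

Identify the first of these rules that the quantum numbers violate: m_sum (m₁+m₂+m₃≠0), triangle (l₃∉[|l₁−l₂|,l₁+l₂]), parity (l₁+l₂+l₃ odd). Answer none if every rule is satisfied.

parity

m₁+m₂+m₃ = -1 − 1 + 2 = 0  ✓
triangle: |3−1|=2 ≤ l₃=3 ≤ 3+1=4  ✓
parity: l₁+l₂+l₃ = 7 is odd  ✗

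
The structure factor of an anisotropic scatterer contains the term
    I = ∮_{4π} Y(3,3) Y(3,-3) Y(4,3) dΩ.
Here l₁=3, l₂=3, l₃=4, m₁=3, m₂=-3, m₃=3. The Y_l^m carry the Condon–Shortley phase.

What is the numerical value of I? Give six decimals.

0.000000

3 − 3 + 3 = 3 ≠ 0: azimuthal integral kills it; I = 0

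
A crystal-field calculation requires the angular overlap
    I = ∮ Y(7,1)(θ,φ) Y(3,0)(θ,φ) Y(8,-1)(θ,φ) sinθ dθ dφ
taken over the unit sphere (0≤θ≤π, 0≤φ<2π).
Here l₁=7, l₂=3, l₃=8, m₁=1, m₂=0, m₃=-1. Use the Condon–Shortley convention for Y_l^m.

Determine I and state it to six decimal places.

Rules hold: Σm=0, L=18 even, 4≤8≤10.
N = 15·7·17 = 1785
Δ = 2!·12!·4!/19! = 1/5290740
Racah Σ t=0..2: t=0:+1/7257600 t=1:−1/2073600 t=2:+1/7257600 = -1/4838400
⇒ 3j(7 3 8; 0 0 0)² = 252/20995, sgn -1
Racah Σ t=0..2: t=0:+1/6220800 t=1:−1/2419200 t=2:+1/11612160 = -29/174182400
⇒ 3j(7 3 8; 1 0 -1)² = 841/83980, sgn +1
4πI² = N·(3j₀)²·(3jₘ)² = 1112643/5185765
I = -1·√(0.214557/4π) = -0.13066720

-0.130667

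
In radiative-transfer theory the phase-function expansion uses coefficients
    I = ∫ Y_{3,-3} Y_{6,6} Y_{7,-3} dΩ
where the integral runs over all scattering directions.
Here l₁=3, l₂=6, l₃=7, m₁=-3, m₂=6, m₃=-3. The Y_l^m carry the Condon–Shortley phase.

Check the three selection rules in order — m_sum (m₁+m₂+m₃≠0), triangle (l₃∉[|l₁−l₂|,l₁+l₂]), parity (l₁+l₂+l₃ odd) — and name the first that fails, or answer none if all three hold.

none

Σmᵢ = 0  ✓
l₃∈[|l₁−l₂|,l₁+l₂]=[3,9], have l₃=7  ✓
Σlᵢ = 16 ⇒ even  ✓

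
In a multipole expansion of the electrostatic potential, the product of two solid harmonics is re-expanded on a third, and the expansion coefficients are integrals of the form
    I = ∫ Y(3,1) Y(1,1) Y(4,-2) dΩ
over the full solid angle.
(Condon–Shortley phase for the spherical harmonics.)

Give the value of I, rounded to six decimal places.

0.238414

m-sum 0 ✓  L=8 even ✓  2≤4≤4 ✓
Π(2lᵢ+1) = 7×3×9 = 189
triangle coeff Δ(3,1,4) = 1/252
Σ_t [0,0]: t=0:+1/36 = 1/36
(3j)²=4/63 [(3 1 4; 0 0 0)], sign=+1
Σ_t [0,0]: t=0:+1/96 = 1/96
(3j)²=5/84 [(3 1 4; 1 1 -2)], sign=+1
⇒ 4πI² = 5/7
I = (+1)√(5/7/(4π)) = 0.23841361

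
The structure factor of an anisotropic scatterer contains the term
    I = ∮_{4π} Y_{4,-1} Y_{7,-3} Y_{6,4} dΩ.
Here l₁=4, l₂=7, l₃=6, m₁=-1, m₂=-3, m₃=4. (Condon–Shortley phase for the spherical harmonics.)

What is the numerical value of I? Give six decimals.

0.000000

l₁+l₂+l₃=17 is odd: 3j(l;000)=0 ⇒ I=0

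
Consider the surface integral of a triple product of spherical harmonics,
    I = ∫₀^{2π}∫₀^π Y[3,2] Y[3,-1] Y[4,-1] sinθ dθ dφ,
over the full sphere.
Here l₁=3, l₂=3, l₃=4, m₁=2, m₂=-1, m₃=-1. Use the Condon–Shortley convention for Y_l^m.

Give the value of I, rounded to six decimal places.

Rules hold: Σm=0, L=10 even, 0≤4≤6.
N = 7·7·9 = 441
Δ = 2!·4!·4!/11! = 1/34650
Racah Σ t=0..2: t=0:+1/72 t=1:−1/16 t=2:+1/72 = -5/144
⇒ 3j(3 3 4; 0 0 0)² = 2/77, sgn -1
Racah Σ t=0..1: t=0:+1/48 t=1:−1/144 = 1/72
⇒ 3j(3 3 4; 2 -1 -1)² = 16/693, sgn -1
4πI² = N·(3j₀)²·(3jₘ)² = 32/121
I = +1·√(0.264463/4π) = 0.14506992

0.145070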